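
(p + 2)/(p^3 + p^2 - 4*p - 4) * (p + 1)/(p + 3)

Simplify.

1/(p^2 + p - 6)

Factor: p^3 + p^2 - 4*p - 4 = (p + 1)*(p - 2)*(p + 2)
Cancel the common factors (p + 1), (p + 2).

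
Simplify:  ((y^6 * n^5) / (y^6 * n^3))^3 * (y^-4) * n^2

n^8/y^4

Inside the bracket: n^2
Raise to the power 3: n^6
Multiply by (y^-4) * n^2: add exponents.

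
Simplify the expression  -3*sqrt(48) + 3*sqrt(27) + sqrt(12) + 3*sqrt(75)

14*sqrt(3)

3*sqrt(48) = 12*sqrt(3); 3*sqrt(27) = 9*sqrt(3); sqrt(12) = 2*sqrt(3); 3*sqrt(75) = 15*sqrt(3)
Combine: (-12 + 9 + 2 + 15)·sqrt(3) = 14*sqrt(3)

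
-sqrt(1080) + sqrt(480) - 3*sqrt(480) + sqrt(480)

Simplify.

sqrt(1080) = 6*sqrt(30); sqrt(480) = 4*sqrt(30); 3*sqrt(480) = 12*sqrt(30); sqrt(480) = 4*sqrt(30)
Combine: (-6 + 4 - 12 + 4)·sqrt(30) = -10*sqrt(30)

-10*sqrt(30)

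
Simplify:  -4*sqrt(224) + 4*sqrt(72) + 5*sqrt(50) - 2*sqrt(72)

-16*sqrt(14) + 37*sqrt(2)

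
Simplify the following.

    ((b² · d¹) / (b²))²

d²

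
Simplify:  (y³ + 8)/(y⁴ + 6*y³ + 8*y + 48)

1/(y + 6)

Factor: y³ + 8 = (y² - 2*y + 4)·(y + 2);  y⁴ + 6*y³ + 8*y + 48 = (y + 6)·(y + 2)·(y² - 2*y + 4)
Cancel the common factors (y² - 2*y + 4), (y + 2).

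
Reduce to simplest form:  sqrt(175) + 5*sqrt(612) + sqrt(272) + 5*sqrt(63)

sqrt(175) = 5*sqrt(7); 5*sqrt(612) = 30*sqrt(17); sqrt(272) = 4*sqrt(17); 5*sqrt(63) = 15*sqrt(7)

20*sqrt(7) + 34*sqrt(17)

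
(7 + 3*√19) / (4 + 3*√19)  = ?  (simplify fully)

(9*√19 + 143)/155

Multiply numerator and denominator by -3*√19 + 4.
Denominator becomes -155; numerator becomes -143 - 9*√19.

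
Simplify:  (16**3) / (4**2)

16**3 = 2**12; 4**2 = 2**4
Combine exponents: 2**8

2**8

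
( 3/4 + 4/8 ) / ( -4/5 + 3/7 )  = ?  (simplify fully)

-175/52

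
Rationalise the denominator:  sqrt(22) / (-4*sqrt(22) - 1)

Multiply numerator and denominator by -1 + 4*sqrt(22).
Denominator becomes -351; numerator becomes -sqrt(22) + 88.

(-88 + sqrt(22))/351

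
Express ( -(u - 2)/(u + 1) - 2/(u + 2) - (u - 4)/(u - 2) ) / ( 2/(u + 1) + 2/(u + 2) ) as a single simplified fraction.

(-2*u**3 + u**2 + 16*u + 4)/(4*u**2 - 2*u - 12)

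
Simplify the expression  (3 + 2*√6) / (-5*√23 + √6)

Multiply numerator and denominator by √6 + 5*√23.
Denominator becomes -569; numerator becomes 3*√6 + 12 + 15*√23 + 10*√138.

(-10*√138 - 15*√23 - 12 - 3*√6)/569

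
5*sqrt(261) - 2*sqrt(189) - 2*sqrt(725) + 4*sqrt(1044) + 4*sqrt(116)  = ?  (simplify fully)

-6*sqrt(21) + 37*sqrt(29)

5*sqrt(261) = 15*sqrt(29); 2*sqrt(189) = 6*sqrt(21); 2*sqrt(725) = 10*sqrt(29); 4*sqrt(1044) = 24*sqrt(29); 4*sqrt(116) = 8*sqrt(29)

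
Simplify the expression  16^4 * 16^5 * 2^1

16^4 = 2^16; 16^5 = 2^20; 2^1 = 2^1
Combine exponents: 2^37

2^37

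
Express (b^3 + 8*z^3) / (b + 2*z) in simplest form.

Factor as (a+b)(a^2-ab+b^2) with a=(2*z), b=b.

b^2 - 2*b*z + 4*z^2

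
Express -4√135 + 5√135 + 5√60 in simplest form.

13*√15

4√135 = 12*√15; 5√135 = 15*√15; 5√60 = 10*√15
Combine: (-12 + 15 + 10)·√15 = 13*√15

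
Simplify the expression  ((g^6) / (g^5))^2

Inside the bracket: g^1
Raise to the power 2: g^2

g^2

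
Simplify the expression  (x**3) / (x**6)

x**(-3)

Quotient: (x**-3)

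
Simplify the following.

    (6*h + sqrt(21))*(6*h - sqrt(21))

Difference of squares with P = 6*h, Q = sqrt(21).

36*h**2 - 21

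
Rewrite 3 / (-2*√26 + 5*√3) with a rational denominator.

Multiply numerator and denominator by 5*√3 + 2*√26.
Denominator becomes -29; numerator becomes 15*√3 + 6*√26.

(-6*√26 - 15*√3)/29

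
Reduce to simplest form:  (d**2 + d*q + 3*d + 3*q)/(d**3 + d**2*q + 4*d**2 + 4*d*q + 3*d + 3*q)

Factor: d**2 + d*q + 3*d + 3*q = (d + q)*(d + 3);  d**3 + d**2*q + 4*d**2 + 4*d*q + 3*d + 3*q = (d + 1)*(d + q)*(d + 3)
Cancel the common factors (d + 3), (d + q).

1/(d + 1)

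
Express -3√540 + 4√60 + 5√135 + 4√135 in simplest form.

3√540 = 18*√15; 4√60 = 8*√15; 5√135 = 15*√15; 4√135 = 12*√15
Combine: (-18 + 8 + 15 + 12)·√15 = 17*√15

17*√15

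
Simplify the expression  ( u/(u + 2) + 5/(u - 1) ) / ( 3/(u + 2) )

(u² + 4*u + 10)/(3*u - 3)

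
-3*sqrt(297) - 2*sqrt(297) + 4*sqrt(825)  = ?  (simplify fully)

5*sqrt(33)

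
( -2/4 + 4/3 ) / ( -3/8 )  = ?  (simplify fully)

-20/9

Numerator: -2/4 + 4/3 = 5/6
Denominator: -3/8 = -3/8
Divide: (5/6) · (-8/3) = -20/9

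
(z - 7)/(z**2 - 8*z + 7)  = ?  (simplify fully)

1/(z - 1)

Factor: z**2 - 8*z + 7 = (z - 7)*(z - 1)
Cancel the common factor (z - 7).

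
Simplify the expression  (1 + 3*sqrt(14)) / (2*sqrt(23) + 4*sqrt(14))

(-3*sqrt(322) - sqrt(23) + 2*sqrt(14) + 84)/66

Multiply numerator and denominator by -2*sqrt(23) + 4*sqrt(14).
Denominator becomes 132; numerator becomes -6*sqrt(322) - 2*sqrt(23) + 4*sqrt(14) + 168.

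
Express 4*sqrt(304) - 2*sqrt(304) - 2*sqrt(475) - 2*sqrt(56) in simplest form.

4*sqrt(304) = 16*sqrt(19); 2*sqrt(304) = 8*sqrt(19); 2*sqrt(475) = 10*sqrt(19); 2*sqrt(56) = 4*sqrt(14)

-4*sqrt(14) - 2*sqrt(19)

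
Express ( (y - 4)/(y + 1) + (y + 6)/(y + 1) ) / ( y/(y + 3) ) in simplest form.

(2*y + 6)/y

Numerator: (y - 4)/(y + 1) + (y + 6)/(y + 1) = 2
Denominator: y/(y + 3) = y/(y + 3)
Divide: (2) · ((y + 3)/y) = (2*y + 6)/y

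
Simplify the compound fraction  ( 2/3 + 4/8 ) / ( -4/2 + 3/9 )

-7/10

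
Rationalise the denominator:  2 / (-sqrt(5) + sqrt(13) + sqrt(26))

(-17*sqrt(5) - 4*sqrt(26) + 9*sqrt(13) + 13*sqrt(10))/49

Group as (sqrt(13) + sqrt(26)) - sqrt(5); multiply by (sqrt(13) + sqrt(26)) + sqrt(5), then rationalise the remaining surd.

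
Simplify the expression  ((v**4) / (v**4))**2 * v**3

v**3

Inside the bracket: 1
Raise to the power 2: 1
Multiply by v**3: add exponents.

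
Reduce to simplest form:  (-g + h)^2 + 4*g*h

Expanding gives g^2 + 2*g*h + h^2, a perfect square.

(g + h)^2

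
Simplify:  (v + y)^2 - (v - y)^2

Write as f(v,y) - f(v,-y) and expand.

4*v*y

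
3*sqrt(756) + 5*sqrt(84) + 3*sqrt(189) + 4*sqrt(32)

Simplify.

16*sqrt(2) + 37*sqrt(21)

3*sqrt(756) = 18*sqrt(21); 5*sqrt(84) = 10*sqrt(21); 3*sqrt(189) = 9*sqrt(21); 4*sqrt(32) = 16*sqrt(2)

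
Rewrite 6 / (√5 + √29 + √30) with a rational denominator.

(-5*√174 + 2*√30 + 3*√29 + 27*√5)/47

Group as (√29 + √30) + √5; multiply by (√29 + √30) - √5, then rationalise the remaining surd.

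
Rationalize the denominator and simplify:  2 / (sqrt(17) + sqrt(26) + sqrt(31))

Group as (sqrt(17) + sqrt(31)) + sqrt(26); multiply by (sqrt(17) + sqrt(31)) - sqrt(26), then rationalise the remaining surd.

(-sqrt(13702) + 6*sqrt(31) + 11*sqrt(26) + 20*sqrt(17))/406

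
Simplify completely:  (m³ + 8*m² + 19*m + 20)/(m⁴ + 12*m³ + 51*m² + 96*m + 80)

Factor: m³ + 8*m² + 19*m + 20 = (m + 5)·(m² + 3*m + 4);  m⁴ + 12*m³ + 51*m² + 96*m + 80 = (m + 4)·(m + 5)·(m² + 3*m + 4)
Cancel the common factors (m² + 3*m + 4), (m + 5).

1/(m + 4)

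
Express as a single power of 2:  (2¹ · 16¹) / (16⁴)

2^(-11)

2¹ = 2^1; 16¹ = 2^4; 16⁴ = 2^16
Combine exponents: 2^(-11)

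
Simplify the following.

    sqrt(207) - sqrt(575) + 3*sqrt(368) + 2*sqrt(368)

sqrt(207) = 3*sqrt(23); sqrt(575) = 5*sqrt(23); 3*sqrt(368) = 12*sqrt(23); 2*sqrt(368) = 8*sqrt(23)
Combine: (3 - 5 + 12 + 8)·sqrt(23) = 18*sqrt(23)

18*sqrt(23)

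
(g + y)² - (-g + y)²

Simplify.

4*g*y

Write as f(y,g) - f(y,-g) and expand.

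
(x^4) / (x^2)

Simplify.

x^2

Quotient: x^2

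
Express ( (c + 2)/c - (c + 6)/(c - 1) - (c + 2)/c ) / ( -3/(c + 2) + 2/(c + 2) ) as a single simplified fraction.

Numerator: (c + 2)/c - (c + 6)/(c - 1) - (c + 2)/c = (-c - 6)/(c - 1)
Denominator: -3/(c + 2) + 2/(c + 2) = -1/(c + 2)
Divide: ((-c - 6)/(c - 1)) · (-c - 2) = (c² + 8*c + 12)/(c - 1)

(c² + 8*c + 12)/(c - 1)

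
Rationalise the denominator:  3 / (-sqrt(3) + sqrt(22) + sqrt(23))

Group as (sqrt(22) + sqrt(23)) - sqrt(3); multiply by (sqrt(22) + sqrt(23)) + sqrt(3), then rationalise the remaining surd.

(-63*sqrt(3) + 3*sqrt(23) + 6*sqrt(22) + 3*sqrt(1518))/130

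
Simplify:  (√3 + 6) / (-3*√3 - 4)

Multiply numerator and denominator by -4 + 3*√3.
Denominator becomes -11; numerator becomes -15 + 14*√3.

(-14*√3 + 15)/11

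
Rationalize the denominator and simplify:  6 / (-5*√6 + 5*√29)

(6*√6 + 6*√29)/115

Multiply numerator and denominator by 5*√6 + 5*√29.
Denominator becomes 575; numerator becomes 30*√6 + 30*√29.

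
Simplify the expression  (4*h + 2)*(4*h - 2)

16*h^2 - 4

Product of conjugates: (P+Q)(P-Q) = P^2 - Q^2.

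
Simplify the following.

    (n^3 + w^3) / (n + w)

n^2 - n*w + w^2

Factor as (a+b)(a^2-ab+b^2) with a=w, b=n.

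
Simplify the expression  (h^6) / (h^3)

h^3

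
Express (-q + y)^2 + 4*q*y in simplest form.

Expanding gives q^2 + 2*q*y + y^2, a perfect square.

(q + y)^2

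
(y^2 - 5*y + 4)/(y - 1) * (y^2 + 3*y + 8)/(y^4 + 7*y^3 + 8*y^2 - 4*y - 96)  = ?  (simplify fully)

Factor: y^2 - 5*y + 4 = (y - 1)*(y - 4);  y^4 + 7*y^3 + 8*y^2 - 4*y - 96 = (y^2 + 3*y + 8)*(y - 2)*(y + 6)
Cancel the common factors (y^2 + 3*y + 8), (y - 1).

(y - 4)/(y^2 + 4*y - 12)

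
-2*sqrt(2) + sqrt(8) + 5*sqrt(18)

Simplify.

2*sqrt(2) = 2*sqrt(2); sqrt(8) = 2*sqrt(2); 5*sqrt(18) = 15*sqrt(2)
Combine: (-2 + 2 + 15)·sqrt(2) = 15*sqrt(2)

15*sqrt(2)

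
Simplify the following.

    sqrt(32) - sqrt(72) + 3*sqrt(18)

7*sqrt(2)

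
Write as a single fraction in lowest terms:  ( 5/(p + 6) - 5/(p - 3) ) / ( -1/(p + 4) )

Numerator: 5/(p + 6) - 5/(p - 3) = -45/(p² + 3*p - 18)
Denominator: -1/(p + 4) = -1/(p + 4)
Divide: (-45/(p² + 3*p - 18)) · (-p - 4) = (45*p + 180)/(p² + 3*p - 18)

(45*p + 180)/(p² + 3*p - 18)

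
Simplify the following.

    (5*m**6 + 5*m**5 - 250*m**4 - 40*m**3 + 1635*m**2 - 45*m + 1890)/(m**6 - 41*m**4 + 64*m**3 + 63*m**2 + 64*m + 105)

(5*m**2 - 15*m - 90)/(m**2 - 4*m - 5)

Factor: 5*m**6 + 5*m**5 - 250*m**4 - 40*m**3 + 1635*m**2 - 45*m + 1890 = 5*(m - 6)*(m - 3)*(m + 3)*(m**2 + 1)*(m + 7);  m**6 - 41*m**4 + 64*m**3 + 63*m**2 + 64*m + 105 = (m**2 + 1)*(m - 5)*(m + 7)*(m - 3)*(m + 1)
Cancel the common factors (m**2 + 1), (m + 7), (m - 3).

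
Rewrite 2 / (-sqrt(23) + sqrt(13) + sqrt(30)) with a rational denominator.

(-10*sqrt(23) + 3*sqrt(30) + 20*sqrt(13) + sqrt(8970))/290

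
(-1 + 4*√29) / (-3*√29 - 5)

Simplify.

(-353 + 23*√29)/236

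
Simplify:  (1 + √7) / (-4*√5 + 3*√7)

(-4*√35 - 21 - 4*√5 - 3*√7)/17

Multiply numerator and denominator by 3*√7 + 4*√5.
Denominator becomes -17; numerator becomes 3*√7 + 4*√5 + 21 + 4*√35.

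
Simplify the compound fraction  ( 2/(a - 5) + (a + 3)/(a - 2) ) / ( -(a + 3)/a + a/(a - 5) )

(a^3 - 19*a)/(2*a^2 + 11*a - 30)

Numerator: 2/(a - 5) + (a + 3)/(a - 2) = (a^2 - 19)/(a^2 - 7*a + 10)
Denominator: -(a + 3)/a + a/(a - 5) = (2*a + 15)/(a^2 - 5*a)
Divide: ((a^2 - 19)/(a^2 - 7*a + 10)) · ((a^2 - 5*a)/(2*a + 15)) = (a^3 - 19*a)/(2*a^2 + 11*a - 30)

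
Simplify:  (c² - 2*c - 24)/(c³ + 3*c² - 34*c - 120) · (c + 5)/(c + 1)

Factor: c² - 2*c - 24 = (c + 4)·(c - 6);  c³ + 3*c² - 34*c - 120 = (c + 4)·(c - 6)·(c + 5)
Cancel the common factors (c + 5), (c - 6), (c + 4).

1/(c + 1)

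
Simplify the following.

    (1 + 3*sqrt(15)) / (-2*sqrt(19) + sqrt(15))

Multiply numerator and denominator by sqrt(15) + 2*sqrt(19).
Denominator becomes -61; numerator becomes sqrt(15) + 2*sqrt(19) + 45 + 6*sqrt(285).

(-6*sqrt(285) - 45 - 2*sqrt(19) - sqrt(15))/61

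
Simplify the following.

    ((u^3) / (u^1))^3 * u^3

Inside the bracket: u^2
Raise to the power 3: u^6
Multiply by u^3: add exponents.

u^9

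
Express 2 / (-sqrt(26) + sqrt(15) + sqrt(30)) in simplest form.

(-38*sqrt(26) + 22*sqrt(30) + 82*sqrt(15) + 120*sqrt(13))/1439

Group as (sqrt(15) + sqrt(30)) - sqrt(26); multiply by (sqrt(15) + sqrt(30)) + sqrt(26), then rationalise the remaining surd.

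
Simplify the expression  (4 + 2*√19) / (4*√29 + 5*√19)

Multiply numerator and denominator by -4*√29 + 5*√19.
Denominator becomes 11; numerator becomes -8*√551 - 16*√29 + 20*√19 + 190.

(-8*√551 - 16*√29 + 20*√19 + 190)/11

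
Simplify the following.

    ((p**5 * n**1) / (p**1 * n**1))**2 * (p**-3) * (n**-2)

Inside the bracket: p**4
Raise to the power 2: p**8
Multiply by (p**-3) * (n**-2): add exponents.

p**5/n**2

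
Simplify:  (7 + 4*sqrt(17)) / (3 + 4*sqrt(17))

Multiply numerator and denominator by -4*sqrt(17) + 3.
Denominator becomes -263; numerator becomes -251 - 16*sqrt(17).

(16*sqrt(17) + 251)/263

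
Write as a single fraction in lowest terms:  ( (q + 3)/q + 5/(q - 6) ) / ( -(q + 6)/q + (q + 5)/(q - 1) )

Numerator: (q + 3)/q + 5/(q - 6) = (q**2 + 2*q - 18)/(q**2 - 6*q)
Denominator: -(q + 6)/q + (q + 5)/(q - 1) = 6/(q**2 - q)
Divide: ((q**2 + 2*q - 18)/(q**2 - 6*q)) · (q**2/6 - q/6) = (q**3 + q**2 - 20*q + 18)/(6*q - 36)

(q**3 + q**2 - 20*q + 18)/(6*q - 36)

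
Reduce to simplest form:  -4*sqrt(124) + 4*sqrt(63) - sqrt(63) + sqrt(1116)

-2*sqrt(31) + 9*sqrt(7)

4*sqrt(124) = 8*sqrt(31); 4*sqrt(63) = 12*sqrt(7); sqrt(63) = 3*sqrt(7); sqrt(1116) = 6*sqrt(31)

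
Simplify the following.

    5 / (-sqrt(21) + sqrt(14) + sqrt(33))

Group as (sqrt(14) + sqrt(33)) - sqrt(21); multiply by (sqrt(14) + sqrt(33)) + sqrt(21), then rationalise the remaining surd.

(-65*sqrt(21) + 5*sqrt(33) + 100*sqrt(14) + 105*sqrt(22))/586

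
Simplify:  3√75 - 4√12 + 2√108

19*√3

3√75 = 15*√3; 4√12 = 8*√3; 2√108 = 12*√3
Combine: (15 - 8 + 12)·√3 = 19*√3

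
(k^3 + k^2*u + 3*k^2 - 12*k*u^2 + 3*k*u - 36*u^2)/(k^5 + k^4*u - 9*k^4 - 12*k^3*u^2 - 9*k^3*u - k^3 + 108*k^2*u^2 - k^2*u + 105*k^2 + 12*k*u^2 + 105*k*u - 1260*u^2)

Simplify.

1/(k^2 - 12*k + 35)

Factor: k^3 + k^2*u + 3*k^2 - 12*k*u^2 + 3*k*u - 36*u^2 = (k - 3*u)*(k + 3)*(k + 4*u);  k^5 + k^4*u - 9*k^4 - 12*k^3*u^2 - 9*k^3*u - k^3 + 108*k^2*u^2 - k^2*u + 105*k^2 + 12*k*u^2 + 105*k*u - 1260*u^2 = (k - 3*u)*(k - 5)*(k - 7)*(k + 3)*(k + 4*u)
Cancel the common factors (k - 3*u), (k + 4*u), (k + 3).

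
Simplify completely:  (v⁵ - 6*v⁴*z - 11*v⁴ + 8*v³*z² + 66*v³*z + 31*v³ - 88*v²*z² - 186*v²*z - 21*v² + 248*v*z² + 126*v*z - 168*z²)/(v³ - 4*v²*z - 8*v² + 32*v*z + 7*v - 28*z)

Factor: v⁵ - 6*v⁴*z - 11*v⁴ + 8*v³*z² + 66*v³*z + 31*v³ - 88*v²*z² - 186*v²*z - 21*v² + 248*v*z² + 126*v*z - 168*z² = (v - 3)·(v - 2*z)·(v - 4*z)·(v - 7)·(v - 1);  v³ - 4*v²*z - 8*v² + 32*v*z + 7*v - 28*z = (v - 7)·(v - 4*z)·(v - 1)
Cancel the common factors (v - 4*z), (v - 1), (v - 7).

v² - 2*v*z - 3*v + 6*z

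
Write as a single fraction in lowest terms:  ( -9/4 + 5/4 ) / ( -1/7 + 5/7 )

-7/4

Numerator: -9/4 + 5/4 = -1
Denominator: -1/7 + 5/7 = 4/7
Divide: (-1) · (7/4) = -7/4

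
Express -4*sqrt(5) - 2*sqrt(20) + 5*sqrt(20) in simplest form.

2*sqrt(5)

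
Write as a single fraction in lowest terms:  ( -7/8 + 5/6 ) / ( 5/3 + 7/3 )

-1/96

Numerator: -7/8 + 5/6 = -1/24
Denominator: 5/3 + 7/3 = 4
Divide: (-1/24) · (1/4) = -1/96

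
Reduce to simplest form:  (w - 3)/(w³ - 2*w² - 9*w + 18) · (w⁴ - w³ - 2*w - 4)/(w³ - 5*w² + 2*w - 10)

Factor: w³ - 2*w² - 9*w + 18 = (w - 3)·(w + 3)·(w - 2);  w⁴ - w³ - 2*w - 4 = (w + 1)·(w² + 2)·(w - 2);  w³ - 5*w² + 2*w - 10 = (w - 5)·(w² + 2)
Cancel the common factors (w² + 2), (w - 2), (w - 3).

(w + 1)/(w² - 2*w - 15)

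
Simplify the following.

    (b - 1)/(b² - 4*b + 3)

Factor: b² - 4*b + 3 = (b - 3)·(b - 1)
Cancel the common factor (b - 1).

1/(b - 3)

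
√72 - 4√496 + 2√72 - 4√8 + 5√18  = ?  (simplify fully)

-16*√31 + 25*√2

√72 = 6*√2; 4√496 = 16*√31; 2√72 = 12*√2; 4√8 = 8*√2; 5√18 = 15*√2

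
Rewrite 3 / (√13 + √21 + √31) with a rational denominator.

(-2*√8463 + 3*√31 + 23*√21 + 39*√13)/361

Group as (√13 + √21) + √31; multiply by (√13 + √21) - √31, then rationalise the remaining surd.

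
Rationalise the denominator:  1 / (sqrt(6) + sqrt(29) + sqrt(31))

Group as (sqrt(6) + sqrt(31)) + sqrt(29); multiply by (sqrt(6) + sqrt(31)) - sqrt(29), then rationalise the remaining surd.

(-sqrt(5394) + 2*sqrt(31) + 4*sqrt(29) + 27*sqrt(6))/340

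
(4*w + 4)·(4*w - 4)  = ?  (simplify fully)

16*w² - 16

Product of conjugates: (P+Q)(P-Q) = P^2 - Q^2.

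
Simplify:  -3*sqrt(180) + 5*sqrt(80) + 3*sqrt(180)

20*sqrt(5)

3*sqrt(180) = 18*sqrt(5); 5*sqrt(80) = 20*sqrt(5); 3*sqrt(180) = 18*sqrt(5)
Combine: (-18 + 20 + 18)·sqrt(5) = 20*sqrt(5)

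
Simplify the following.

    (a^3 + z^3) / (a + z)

a^2 - a*z + z^2

Apply the sum-of-cubes factorisation and cancel (a + z).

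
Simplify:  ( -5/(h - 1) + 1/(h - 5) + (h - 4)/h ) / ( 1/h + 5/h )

(h³ - 14*h² + 53*h - 20)/(6*h² - 36*h + 30)

Numerator: -5/(h - 1) + 1/(h - 5) + (h - 4)/h = (h³ - 14*h² + 53*h - 20)/(h³ - 6*h² + 5*h)
Denominator: 1/h + 5/h = 6/h
Divide: ((h³ - 14*h² + 53*h - 20)/(h³ - 6*h² + 5*h)) · (h/6) = (h³ - 14*h² + 53*h - 20)/(6*h² - 36*h + 30)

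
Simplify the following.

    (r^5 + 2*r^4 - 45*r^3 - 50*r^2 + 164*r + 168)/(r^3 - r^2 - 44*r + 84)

Factor: r^5 + 2*r^4 - 45*r^3 - 50*r^2 + 164*r + 168 = (r + 1)*(r + 2)*(r + 7)*(r - 2)*(r - 6);  r^3 - r^2 - 44*r + 84 = (r - 2)*(r + 7)*(r - 6)
Cancel the common factors (r - 6), (r - 2), (r + 7).

r^2 + 3*r + 2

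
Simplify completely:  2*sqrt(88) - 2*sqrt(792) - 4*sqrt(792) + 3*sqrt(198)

2*sqrt(88) = 4*sqrt(22); 2*sqrt(792) = 12*sqrt(22); 4*sqrt(792) = 24*sqrt(22); 3*sqrt(198) = 9*sqrt(22)
Combine: (4 - 12 - 24 + 9)·sqrt(22) = -23*sqrt(22)

-23*sqrt(22)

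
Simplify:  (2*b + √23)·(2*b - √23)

4*b² - 23

Difference of squares with P = 2*b, Q = √23.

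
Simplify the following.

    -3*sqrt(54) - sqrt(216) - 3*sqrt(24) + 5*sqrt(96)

3*sqrt(54) = 9*sqrt(6); sqrt(216) = 6*sqrt(6); 3*sqrt(24) = 6*sqrt(6); 5*sqrt(96) = 20*sqrt(6)
Combine: (-9 - 6 - 6 + 20)·sqrt(6) = -sqrt(6)

-sqrt(6)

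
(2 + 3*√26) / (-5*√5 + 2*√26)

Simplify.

Multiply numerator and denominator by 2*√26 + 5*√5.
Denominator becomes -21; numerator becomes 4*√26 + 10*√5 + 156 + 15*√130.

(-15*√130 - 156 - 10*√5 - 4*√26)/21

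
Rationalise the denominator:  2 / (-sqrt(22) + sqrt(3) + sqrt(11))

Group as (sqrt(3) + sqrt(11)) - sqrt(22); multiply by (sqrt(3) + sqrt(11)) + sqrt(22), then rationalise the remaining surd.

(4*sqrt(22) + 7*sqrt(11) + 15*sqrt(3) + 11*sqrt(6))/17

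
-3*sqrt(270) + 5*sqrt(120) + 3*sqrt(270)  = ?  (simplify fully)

10*sqrt(30)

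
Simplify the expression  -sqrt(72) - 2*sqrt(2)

sqrt(72) = 6*sqrt(2); 2*sqrt(2) = 2*sqrt(2)
Combine: (-6 - 2)·sqrt(2) = -8*sqrt(2)

-8*sqrt(2)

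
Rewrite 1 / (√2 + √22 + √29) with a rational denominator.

(-4*√319 - 5*√29 + 9*√22 + 49*√2)/151

Group as (√22 + √29) + √2; multiply by (√22 + √29) - √2, then rationalise the remaining surd.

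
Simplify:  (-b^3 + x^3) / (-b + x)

b^2 + b*x + x^2

Apply the difference-of-cubes factorisation and cancel (-b + x).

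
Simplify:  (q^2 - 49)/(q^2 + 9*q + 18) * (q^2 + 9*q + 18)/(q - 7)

Factor: q^2 - 49 = (q - 7)*(q + 7);  q^2 + 9*q + 18 = (q + 3)*(q + 6);  q^2 + 9*q + 18 = (q + 6)*(q + 3)
Cancel the common factors (q + 6), (q + 3), (q - 7).

q + 7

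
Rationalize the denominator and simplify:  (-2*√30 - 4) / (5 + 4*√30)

Multiply numerator and denominator by -4*√30 + 5.
Denominator becomes -455; numerator becomes 6*√30 + 220.

(-220 - 6*√30)/455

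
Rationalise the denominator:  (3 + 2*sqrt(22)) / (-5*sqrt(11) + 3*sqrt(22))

(-110*sqrt(2) - 132 - 15*sqrt(11) - 9*sqrt(22))/77

Multiply numerator and denominator by 3*sqrt(22) + 5*sqrt(11).
Denominator becomes -77; numerator becomes 9*sqrt(22) + 15*sqrt(11) + 132 + 110*sqrt(2).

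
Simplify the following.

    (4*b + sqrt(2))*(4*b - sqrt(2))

16*b^2 - 2

Product of conjugates: (P+Q)(P-Q) = P^2 - Q^2.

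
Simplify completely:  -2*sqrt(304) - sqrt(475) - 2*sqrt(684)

-25*sqrt(19)

2*sqrt(304) = 8*sqrt(19); sqrt(475) = 5*sqrt(19); 2*sqrt(684) = 12*sqrt(19)
Combine: (-8 - 5 - 12)·sqrt(19) = -25*sqrt(19)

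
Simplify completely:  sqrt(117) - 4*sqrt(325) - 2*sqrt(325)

-27*sqrt(13)

sqrt(117) = 3*sqrt(13); 4*sqrt(325) = 20*sqrt(13); 2*sqrt(325) = 10*sqrt(13)
Combine: (3 - 20 - 10)·sqrt(13) = -27*sqrt(13)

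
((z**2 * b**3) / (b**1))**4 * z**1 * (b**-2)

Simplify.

Inside the bracket: z**2 * b**2
Raise to the power 4: z**8 * b**8
Multiply by z**1 * (b**-2): add exponents.

b**6*z**9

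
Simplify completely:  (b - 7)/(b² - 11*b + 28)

Factor: b² - 11*b + 28 = (b - 7)·(b - 4)
Cancel the common factor (b - 7).

1/(b - 4)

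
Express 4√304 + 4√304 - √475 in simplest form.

4√304 = 16*√19; 4√304 = 16*√19; √475 = 5*√19
Combine: (16 + 16 - 5)·√19 = 27*√19

27*√19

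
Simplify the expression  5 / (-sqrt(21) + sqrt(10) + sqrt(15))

Group as (sqrt(10) + sqrt(15)) - sqrt(21); multiply by (sqrt(10) + sqrt(15)) + sqrt(21), then rationalise the remaining surd.

(-10*sqrt(21) + 40*sqrt(15) + 65*sqrt(10) + 75*sqrt(14))/292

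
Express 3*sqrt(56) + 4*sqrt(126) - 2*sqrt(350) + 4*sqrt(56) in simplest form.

16*sqrt(14)

3*sqrt(56) = 6*sqrt(14); 4*sqrt(126) = 12*sqrt(14); 2*sqrt(350) = 10*sqrt(14); 4*sqrt(56) = 8*sqrt(14)
Combine: (6 + 12 - 10 + 8)·sqrt(14) = 16*sqrt(14)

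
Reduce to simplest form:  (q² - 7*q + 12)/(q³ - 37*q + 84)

1/(q + 7)

Factor: q² - 7*q + 12 = (q - 3)·(q - 4);  q³ - 37*q + 84 = (q - 3)·(q - 4)·(q + 7)
Cancel the common factors (q - 3), (q - 4).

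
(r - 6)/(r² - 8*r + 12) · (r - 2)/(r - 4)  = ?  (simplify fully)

1/(r - 4)

Factor: r² - 8*r + 12 = (r - 2)·(r - 6)
Cancel the common factors (r - 6), (r - 2).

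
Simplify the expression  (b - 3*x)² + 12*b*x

(b + 3*x)²

After expansion: b² + 6*b*x + 9*x² — a perfect-square trinomial.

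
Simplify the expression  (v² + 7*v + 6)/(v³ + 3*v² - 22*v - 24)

1/(v - 4)

Factor: v² + 7*v + 6 = (v + 6)·(v + 1);  v³ + 3*v² - 22*v - 24 = (v + 6)·(v + 1)·(v - 4)
Cancel the common factors (v + 1), (v + 6).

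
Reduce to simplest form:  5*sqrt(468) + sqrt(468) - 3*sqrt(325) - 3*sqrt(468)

3*sqrt(13)

5*sqrt(468) = 30*sqrt(13); sqrt(468) = 6*sqrt(13); 3*sqrt(325) = 15*sqrt(13); 3*sqrt(468) = 18*sqrt(13)
Combine: (30 + 6 - 15 - 18)·sqrt(13) = 3*sqrt(13)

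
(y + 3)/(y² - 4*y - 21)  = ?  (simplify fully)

Factor: y² - 4*y - 21 = (y + 3)·(y - 7)
Cancel the common factor (y + 3).

1/(y - 7)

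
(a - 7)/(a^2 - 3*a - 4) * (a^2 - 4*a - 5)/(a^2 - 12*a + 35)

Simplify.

1/(a - 4)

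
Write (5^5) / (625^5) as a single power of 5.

5^(-15)

5^5 = 5^5; 625^5 = 5^20
Combine exponents: 5^(-15)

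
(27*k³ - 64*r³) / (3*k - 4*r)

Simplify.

9*k² + 12*k*r + 16*r²

Apply the difference-of-cubes factorisation and cancel (3*k - 4*r).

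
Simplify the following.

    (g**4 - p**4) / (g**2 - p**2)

g**2 + p**2

Difference of fourth powers: factor out (g**2 - p**2).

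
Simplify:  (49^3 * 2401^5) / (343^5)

7^11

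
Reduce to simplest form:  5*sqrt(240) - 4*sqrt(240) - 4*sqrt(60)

-4*sqrt(15)

5*sqrt(240) = 20*sqrt(15); 4*sqrt(240) = 16*sqrt(15); 4*sqrt(60) = 8*sqrt(15)
Combine: (20 - 16 - 8)·sqrt(15) = -4*sqrt(15)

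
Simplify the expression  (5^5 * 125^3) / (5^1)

5^13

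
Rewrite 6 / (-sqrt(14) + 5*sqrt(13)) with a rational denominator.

(6*sqrt(14) + 30*sqrt(13))/311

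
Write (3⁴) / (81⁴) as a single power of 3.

3^(-12)

3⁴ = 3^4; 81⁴ = 3^16
Combine exponents: 3^(-12)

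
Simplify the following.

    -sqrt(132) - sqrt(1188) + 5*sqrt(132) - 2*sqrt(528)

sqrt(132) = 2*sqrt(33); sqrt(1188) = 6*sqrt(33); 5*sqrt(132) = 10*sqrt(33); 2*sqrt(528) = 8*sqrt(33)
Combine: (-2 - 6 + 10 - 8)·sqrt(33) = -6*sqrt(33)

-6*sqrt(33)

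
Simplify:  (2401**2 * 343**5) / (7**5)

7**18

2401**2 = 7**8; 343**5 = 7**15; 7**5 = 7**5
Combine exponents: 7**18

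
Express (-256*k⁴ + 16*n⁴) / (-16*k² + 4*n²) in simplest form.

-256*k⁴ + 16*n⁴ factors as -16*(2*k - n)*(2*k + n)*(4*k² + n²).

16*k² + 4*n²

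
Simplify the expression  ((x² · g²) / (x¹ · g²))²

x²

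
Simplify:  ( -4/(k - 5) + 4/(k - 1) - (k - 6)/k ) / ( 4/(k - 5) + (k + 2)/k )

(-k^3 + 12*k^2 - 57*k + 30)/(k^3 - 11*k + 10)

Numerator: -4/(k - 5) + 4/(k - 1) - (k - 6)/k = (-k^3 + 12*k^2 - 57*k + 30)/(k^3 - 6*k^2 + 5*k)
Denominator: 4/(k - 5) + (k + 2)/k = (k^2 + k - 10)/(k^2 - 5*k)
Divide: ((-k^3 + 12*k^2 - 57*k + 30)/(k^3 - 6*k^2 + 5*k)) · ((k^2 - 5*k)/(k^2 + k - 10)) = (-k^3 + 12*k^2 - 57*k + 30)/(k^3 - 11*k + 10)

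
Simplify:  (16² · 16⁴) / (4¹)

16² = 2^8; 16⁴ = 2^16; 4¹ = 2^2
Combine exponents: 2^22

2^22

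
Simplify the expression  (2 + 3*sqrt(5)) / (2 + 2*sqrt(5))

(-sqrt(5) + 13)/8

Multiply numerator and denominator by -2*sqrt(5) + 2.
Denominator becomes -16; numerator becomes -26 + 2*sqrt(5).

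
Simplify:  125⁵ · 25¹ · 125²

5^23

125⁵ = 5^15; 25¹ = 5^2; 125² = 5^6
Combine exponents: 5^23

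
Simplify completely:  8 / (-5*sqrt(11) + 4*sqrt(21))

(40*sqrt(11) + 32*sqrt(21))/61

Multiply numerator and denominator by 5*sqrt(11) + 4*sqrt(21).
Denominator becomes 61; numerator becomes 40*sqrt(11) + 32*sqrt(21).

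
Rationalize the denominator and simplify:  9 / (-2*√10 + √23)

(-18*√10 - 9*√23)/17

Multiply numerator and denominator by √23 + 2*√10.
Denominator becomes -17; numerator becomes 9*√23 + 18*√10.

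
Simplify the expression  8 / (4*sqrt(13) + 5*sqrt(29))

(-32*sqrt(13) + 40*sqrt(29))/517

Multiply numerator and denominator by -4*sqrt(13) + 5*sqrt(29).
Denominator becomes 517; numerator becomes -32*sqrt(13) + 40*sqrt(29).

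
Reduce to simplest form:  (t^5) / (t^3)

Quotient: t^2

t^2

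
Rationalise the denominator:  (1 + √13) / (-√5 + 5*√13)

Multiply numerator and denominator by √5 + 5*√13.
Denominator becomes 320; numerator becomes √5 + √65 + 5*√13 + 65.

(√5 + √65 + 5*√13 + 65)/320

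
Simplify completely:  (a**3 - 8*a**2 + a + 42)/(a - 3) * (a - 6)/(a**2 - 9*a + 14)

(a**2 - 4*a - 12)/(a - 2)

Factor: a**3 - 8*a**2 + a + 42 = (a - 7)*(a + 2)*(a - 3);  a**2 - 9*a + 14 = (a - 7)*(a - 2)
Cancel the common factors (a - 3), (a - 7).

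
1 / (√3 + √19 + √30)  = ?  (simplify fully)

(-3*√190 - 4*√30 + 7*√19 + 23*√3)/82

Group as (√3 + √30) + √19; multiply by (√3 + √30) - √19, then rationalise the remaining surd.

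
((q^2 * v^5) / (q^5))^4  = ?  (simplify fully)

v^20/q^12

Inside the bracket: (q^-3) * v^5
Raise to the power 4: (q^-12) * v^20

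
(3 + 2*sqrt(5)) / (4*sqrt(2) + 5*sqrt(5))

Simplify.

Multiply numerator and denominator by -4*sqrt(2) + 5*sqrt(5).
Denominator becomes 93; numerator becomes -8*sqrt(10) - 12*sqrt(2) + 15*sqrt(5) + 50.

(-8*sqrt(10) - 12*sqrt(2) + 15*sqrt(5) + 50)/93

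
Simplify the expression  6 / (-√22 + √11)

Multiply numerator and denominator by √11 + √22.
Denominator becomes -11; numerator becomes 6*√11 + 6*√22.

(-6*√22 - 6*√11)/11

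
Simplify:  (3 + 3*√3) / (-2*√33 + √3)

(-6*√11 - 2*√33 - 3 - √3)/43

Multiply numerator and denominator by √3 + 2*√33.
Denominator becomes -129; numerator becomes 3*√3 + 9 + 6*√33 + 18*√11.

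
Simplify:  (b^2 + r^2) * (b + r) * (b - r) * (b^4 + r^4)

b^8 - r^8

(b+r)(b-r) = b^2 - r^2; continue pairing.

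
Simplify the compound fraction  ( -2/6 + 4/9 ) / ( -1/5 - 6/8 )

Numerator: -2/6 + 4/9 = 1/9
Denominator: -1/5 - 6/8 = -19/20
Divide: (1/9) · (-20/19) = -20/171

-20/171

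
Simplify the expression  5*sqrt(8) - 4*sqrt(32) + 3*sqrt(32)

5*sqrt(8) = 10*sqrt(2); 4*sqrt(32) = 16*sqrt(2); 3*sqrt(32) = 12*sqrt(2)
Combine: (10 - 16 + 12)·sqrt(2) = 6*sqrt(2)

6*sqrt(2)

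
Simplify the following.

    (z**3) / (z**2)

z

Quotient: z**1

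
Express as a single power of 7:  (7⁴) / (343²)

7⁴ = 7^4; 343² = 7^6
Combine exponents: 7^(-2)

7^(-2)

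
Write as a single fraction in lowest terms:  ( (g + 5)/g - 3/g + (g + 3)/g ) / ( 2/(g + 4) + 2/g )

(2*g^2 + 13*g + 20)/(4*g + 8)

Numerator: (g + 5)/g - 3/g + (g + 3)/g = (2*g + 5)/g
Denominator: 2/(g + 4) + 2/g = (4*g + 8)/(g^2 + 4*g)
Divide: ((2*g + 5)/g) · ((g^2 + 4*g)/(4*g + 8)) = (2*g^2 + 13*g + 20)/(4*g + 8)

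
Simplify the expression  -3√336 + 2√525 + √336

3√336 = 12*√21; 2√525 = 10*√21; √336 = 4*√21
Combine: (-12 + 10 + 4)·√21 = 2*√21

2*√21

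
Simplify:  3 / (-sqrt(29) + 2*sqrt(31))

(3*sqrt(29) + 6*sqrt(31))/95

Multiply numerator and denominator by sqrt(29) + 2*sqrt(31).
Denominator becomes 95; numerator becomes 3*sqrt(29) + 6*sqrt(31).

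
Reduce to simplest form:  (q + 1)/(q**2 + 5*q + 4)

Factor: q**2 + 5*q + 4 = (q + 4)*(q + 1)
Cancel the common factor (q + 1).

1/(q + 4)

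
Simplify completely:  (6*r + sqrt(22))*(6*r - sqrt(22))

36*r**2 - 22

Difference of squares with P = 6*r, Q = sqrt(22).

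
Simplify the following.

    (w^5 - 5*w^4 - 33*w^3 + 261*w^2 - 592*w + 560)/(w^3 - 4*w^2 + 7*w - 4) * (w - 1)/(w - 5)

Factor: w^5 - 5*w^4 - 33*w^3 + 261*w^2 - 592*w + 560 = (w - 4)*(w - 5)*(w + 7)*(w^2 - 3*w + 4);  w^3 - 4*w^2 + 7*w - 4 = (w^2 - 3*w + 4)*(w - 1)
Cancel the common factors (w^2 - 3*w + 4), (w - 1), (w - 5).

w^2 + 3*w - 28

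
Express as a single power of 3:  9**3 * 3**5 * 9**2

3**15

9**3 = 3**6; 3**5 = 3**5; 9**2 = 3**4
Combine exponents: 3**15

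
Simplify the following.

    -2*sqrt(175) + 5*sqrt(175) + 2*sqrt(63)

21*sqrt(7)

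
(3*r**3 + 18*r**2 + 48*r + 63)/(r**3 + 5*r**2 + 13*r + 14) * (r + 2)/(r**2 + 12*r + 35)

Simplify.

(3*r + 9)/(r**2 + 12*r + 35)

Factor: 3*r**3 + 18*r**2 + 48*r + 63 = 3*(r**2 + 3*r + 7)*(r + 3);  r**3 + 5*r**2 + 13*r + 14 = (r + 2)*(r**2 + 3*r + 7);  r**2 + 12*r + 35 = (r + 7)*(r + 5)
Cancel the common factors (r**2 + 3*r + 7), (r + 2).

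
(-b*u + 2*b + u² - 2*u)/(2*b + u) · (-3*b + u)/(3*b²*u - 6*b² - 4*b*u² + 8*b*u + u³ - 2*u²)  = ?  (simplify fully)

Factor: -b*u + 2*b + u² - 2*u = (u - 2)·(-b + u);  3*b²*u - 6*b² - 4*b*u² + 8*b*u + u³ - 2*u² = (u - 2)·(-b + u)·(-3*b + u)
Cancel the common factors (u - 2), (-3*b + u), (-b + u).

1/(2*b + u)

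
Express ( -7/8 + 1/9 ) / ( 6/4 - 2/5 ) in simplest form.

-25/36

Numerator: -7/8 + 1/9 = -55/72
Denominator: 6/4 - 2/5 = 11/10
Divide: (-55/72) · (10/11) = -25/36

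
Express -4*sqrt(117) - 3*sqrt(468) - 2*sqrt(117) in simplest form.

4*sqrt(117) = 12*sqrt(13); 3*sqrt(468) = 18*sqrt(13); 2*sqrt(117) = 6*sqrt(13)
Combine: (-12 - 18 - 6)·sqrt(13) = -36*sqrt(13)

-36*sqrt(13)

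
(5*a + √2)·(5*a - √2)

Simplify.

25*a² - 2

Difference of squares with P = 5*a, Q = √2.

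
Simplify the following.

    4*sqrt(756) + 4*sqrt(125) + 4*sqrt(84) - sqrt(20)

18*sqrt(5) + 32*sqrt(21)

4*sqrt(756) = 24*sqrt(21); 4*sqrt(125) = 20*sqrt(5); 4*sqrt(84) = 8*sqrt(21); sqrt(20) = 2*sqrt(5)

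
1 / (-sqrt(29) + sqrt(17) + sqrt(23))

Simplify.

(-11*sqrt(29) + 23*sqrt(23) + 35*sqrt(17) + 2*sqrt(11339))/1443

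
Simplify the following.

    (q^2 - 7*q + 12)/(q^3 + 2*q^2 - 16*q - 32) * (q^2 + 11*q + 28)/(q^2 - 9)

(q + 7)/(q^2 + 5*q + 6)

Factor: q^2 - 7*q + 12 = (q - 4)*(q - 3);  q^3 + 2*q^2 - 16*q - 32 = (q + 4)*(q + 2)*(q - 4);  q^2 + 11*q + 28 = (q + 7)*(q + 4);  q^2 - 9 = (q - 3)*(q + 3)
Cancel the common factors (q + 4), (q - 4), (q - 3).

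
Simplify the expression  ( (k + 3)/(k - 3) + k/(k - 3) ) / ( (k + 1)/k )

Numerator: (k + 3)/(k - 3) + k/(k - 3) = (2*k + 3)/(k - 3)
Denominator: (k + 1)/k = (k + 1)/k
Divide: ((2*k + 3)/(k - 3)) · (k/(k + 1)) = (2*k^2 + 3*k)/(k^2 - 2*k - 3)

(2*k^2 + 3*k)/(k^2 - 2*k - 3)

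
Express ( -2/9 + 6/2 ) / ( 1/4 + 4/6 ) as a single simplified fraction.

100/33

Numerator: -2/9 + 6/2 = 25/9
Denominator: 1/4 + 4/6 = 11/12
Divide: (25/9) · (12/11) = 100/33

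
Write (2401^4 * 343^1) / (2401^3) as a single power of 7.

7^7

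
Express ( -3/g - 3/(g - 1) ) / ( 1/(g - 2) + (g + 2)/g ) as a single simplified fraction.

Numerator: -3/g - 3/(g - 1) = (-6*g + 3)/(g² - g)
Denominator: 1/(g - 2) + (g + 2)/g = (g² + g - 4)/(g² - 2*g)
Divide: ((-6*g + 3)/(g² - g)) · ((g² - 2*g)/(g² + g - 4)) = (-6*g² + 15*g - 6)/(g³ - 5*g + 4)

(-6*g² + 15*g - 6)/(g³ - 5*g + 4)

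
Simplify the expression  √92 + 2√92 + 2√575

√92 = 2*√23; 2√92 = 4*√23; 2√575 = 10*√23
Combine: (2 + 4 + 10)·√23 = 16*√23

16*√23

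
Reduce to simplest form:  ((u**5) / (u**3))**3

u**6

Inside the bracket: u**2
Raise to the power 3: u**6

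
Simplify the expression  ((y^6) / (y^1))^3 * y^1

Inside the bracket: y^5
Raise to the power 3: y^15
Multiply by y^1: add exponents.

y^16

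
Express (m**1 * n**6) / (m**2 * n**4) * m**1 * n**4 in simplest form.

n**6

Quotient: (m**-1) * n**2
Multiply by m**1 * n**4: add exponents.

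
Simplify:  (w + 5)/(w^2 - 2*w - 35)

Factor: w^2 - 2*w - 35 = (w + 5)*(w - 7)
Cancel the common factor (w + 5).

1/(w - 7)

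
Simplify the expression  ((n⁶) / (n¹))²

Inside the bracket: n⁵
Raise to the power 2: n^10

n^10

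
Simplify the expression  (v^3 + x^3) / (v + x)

v^3 + x^3 = (v + x)(v^2 - v*x + x^2).

v^2 - v*x + x^2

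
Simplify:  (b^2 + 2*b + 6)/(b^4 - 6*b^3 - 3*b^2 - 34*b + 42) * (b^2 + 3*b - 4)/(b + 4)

1/(b - 7)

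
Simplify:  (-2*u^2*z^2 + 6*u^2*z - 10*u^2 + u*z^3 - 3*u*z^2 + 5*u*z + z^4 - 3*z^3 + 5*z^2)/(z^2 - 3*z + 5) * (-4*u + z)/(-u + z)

Factor: -2*u^2*z^2 + 6*u^2*z - 10*u^2 + u*z^3 - 3*u*z^2 + 5*u*z + z^4 - 3*z^3 + 5*z^2 = (-u + z)*(2*u + z)*(z^2 - 3*z + 5)
Cancel the common factors (z^2 - 3*z + 5), (-u + z).

-8*u^2 - 2*u*z + z^2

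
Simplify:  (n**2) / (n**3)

Quotient: (n**-1)

1/n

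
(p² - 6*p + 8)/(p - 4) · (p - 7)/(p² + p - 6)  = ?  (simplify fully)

(p - 7)/(p + 3)

Factor: p² - 6*p + 8 = (p - 4)·(p - 2);  p² + p - 6 = (p + 3)·(p - 2)
Cancel the common factors (p - 4), (p - 2).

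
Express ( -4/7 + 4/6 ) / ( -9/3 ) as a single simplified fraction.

Numerator: -4/7 + 4/6 = 2/21
Denominator: -9/3 = -3
Divide: (2/21) · (-1/3) = -2/63

-2/63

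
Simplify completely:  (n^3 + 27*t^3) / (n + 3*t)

n^2 - 3*n*t + 9*t^2

Factor as (a+b)(a^2-ab+b^2) with a=n, b=(3*t).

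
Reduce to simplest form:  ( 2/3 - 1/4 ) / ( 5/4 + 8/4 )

5/39

Numerator: 2/3 - 1/4 = 5/12
Denominator: 5/4 + 8/4 = 13/4
Divide: (5/12) · (4/13) = 5/39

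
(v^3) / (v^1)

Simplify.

v^2

Quotient: v^2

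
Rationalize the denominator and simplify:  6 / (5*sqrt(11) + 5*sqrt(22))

Multiply numerator and denominator by -5*sqrt(22) + 5*sqrt(11).
Denominator becomes -275; numerator becomes -30*sqrt(22) + 30*sqrt(11).

(-6*sqrt(11) + 6*sqrt(22))/55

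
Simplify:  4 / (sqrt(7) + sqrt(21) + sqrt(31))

Group as (sqrt(21) + sqrt(31)) + sqrt(7); multiply by (sqrt(21) + sqrt(31)) - sqrt(7), then rationalise the remaining surd.

(-56*sqrt(93) - 12*sqrt(31) + 68*sqrt(21) + 180*sqrt(7))/579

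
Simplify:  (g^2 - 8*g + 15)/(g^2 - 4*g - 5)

(g - 3)/(g + 1)

Factor: g^2 - 8*g + 15 = (g - 5)*(g - 3);  g^2 - 4*g - 5 = (g - 5)*(g + 1)
Cancel the common factor (g - 5).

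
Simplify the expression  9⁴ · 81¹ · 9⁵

3^22

9⁴ = 3^8; 81¹ = 3^4; 9⁵ = 3^10
Combine exponents: 3^22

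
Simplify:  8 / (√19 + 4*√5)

Multiply numerator and denominator by -4*√5 + √19.
Denominator becomes -61; numerator becomes -32*√5 + 8*√19.

(-8*√19 + 32*√5)/61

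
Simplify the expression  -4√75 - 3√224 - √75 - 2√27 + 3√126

-31*√3 - 3*√14

4√75 = 20*√3; 3√224 = 12*√14; √75 = 5*√3; 2√27 = 6*√3; 3√126 = 9*√14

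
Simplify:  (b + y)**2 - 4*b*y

(b - y)**2

Expanding gives b**2 - 2*b*y + y**2, a perfect square.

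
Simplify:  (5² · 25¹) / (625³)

5² = 5^2; 25¹ = 5^2; 625³ = 5^12
Combine exponents: 5^(-8)

5^(-8)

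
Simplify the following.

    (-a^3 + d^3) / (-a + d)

a^2 + a*d + d^2

Apply the difference-of-cubes factorisation and cancel (-a + d).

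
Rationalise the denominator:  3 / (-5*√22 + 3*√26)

(-15*√22 - 9*√26)/316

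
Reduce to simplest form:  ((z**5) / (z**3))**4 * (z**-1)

z**7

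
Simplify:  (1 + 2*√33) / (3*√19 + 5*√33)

(-6*√627 - 3*√19 + 5*√33 + 330)/654

Multiply numerator and denominator by -3*√19 + 5*√33.
Denominator becomes 654; numerator becomes -6*√627 - 3*√19 + 5*√33 + 330.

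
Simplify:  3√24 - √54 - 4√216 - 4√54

-33*√6

3√24 = 6*√6; √54 = 3*√6; 4√216 = 24*√6; 4√54 = 12*√6
Combine: (6 - 3 - 24 - 12)·√6 = -33*√6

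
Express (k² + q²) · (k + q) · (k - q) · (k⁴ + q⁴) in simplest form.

Telescope via difference of squares: (k+q)(k-q) = k² - q², then repeat with the next factor.

k⁸ - q⁸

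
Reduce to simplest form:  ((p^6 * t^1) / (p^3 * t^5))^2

p^6/t^8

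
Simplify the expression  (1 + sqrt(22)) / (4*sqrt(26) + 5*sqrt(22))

Multiply numerator and denominator by -4*sqrt(26) + 5*sqrt(22).
Denominator becomes 134; numerator becomes -8*sqrt(143) - 4*sqrt(26) + 5*sqrt(22) + 110.

(-8*sqrt(143) - 4*sqrt(26) + 5*sqrt(22) + 110)/134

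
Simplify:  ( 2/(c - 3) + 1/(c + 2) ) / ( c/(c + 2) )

Numerator: 2/(c - 3) + 1/(c + 2) = (3*c + 1)/(c^2 - c - 6)
Denominator: c/(c + 2) = c/(c + 2)
Divide: ((3*c + 1)/(c^2 - c - 6)) · ((c + 2)/c) = (3*c + 1)/(c^2 - 3*c)

(3*c + 1)/(c^2 - 3*c)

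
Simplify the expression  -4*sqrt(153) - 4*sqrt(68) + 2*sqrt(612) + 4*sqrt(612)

16*sqrt(17)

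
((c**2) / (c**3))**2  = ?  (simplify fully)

c**(-2)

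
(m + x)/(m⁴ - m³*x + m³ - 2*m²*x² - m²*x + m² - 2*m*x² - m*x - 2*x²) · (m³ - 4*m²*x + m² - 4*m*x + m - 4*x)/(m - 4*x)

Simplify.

-1/(-m + 2*x)

Factor: m⁴ - m³*x + m³ - 2*m²*x² - m²*x + m² - 2*m*x² - m*x - 2*x² = (m² + m + 1)·(m + x)·(m - 2*x);  m³ - 4*m²*x + m² - 4*m*x + m - 4*x = (m² + m + 1)·(m - 4*x)
Cancel the common factors (m² + m + 1), (m - 4*x), (m + x).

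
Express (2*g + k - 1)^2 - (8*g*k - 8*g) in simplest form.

(2*g - k + 1)^2

After expansion: 4*g^2 - 4*g*k + 4*g + k^2 - 2*k + 1 — a perfect-square trinomial.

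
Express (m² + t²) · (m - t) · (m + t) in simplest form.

(m+t)(m-t) = m² - t²; continue pairing.

m⁴ - t⁴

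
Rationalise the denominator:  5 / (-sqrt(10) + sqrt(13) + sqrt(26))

Group as (sqrt(13) + sqrt(26)) - sqrt(10); multiply by (sqrt(13) + sqrt(26)) + sqrt(10), then rationalise the remaining surd.

(-145*sqrt(10) - 15*sqrt(26) + 115*sqrt(13) + 260*sqrt(5))/511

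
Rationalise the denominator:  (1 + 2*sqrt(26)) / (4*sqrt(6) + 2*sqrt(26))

(-8*sqrt(39) - 2*sqrt(6) + sqrt(26) + 52)/4

Multiply numerator and denominator by -4*sqrt(6) + 2*sqrt(26).
Denominator becomes 8; numerator becomes -16*sqrt(39) - 4*sqrt(6) + 2*sqrt(26) + 104.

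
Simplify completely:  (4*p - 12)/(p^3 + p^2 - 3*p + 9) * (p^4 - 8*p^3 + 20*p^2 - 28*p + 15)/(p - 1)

(4*p^2 - 32*p + 60)/(p + 3)

Factor: 4*p - 12 = 4*(p - 3);  p^3 + p^2 - 3*p + 9 = (p^2 - 2*p + 3)*(p + 3);  p^4 - 8*p^3 + 20*p^2 - 28*p + 15 = (p - 1)*(p - 5)*(p^2 - 2*p + 3)
Cancel the common factors (p^2 - 2*p + 3), (p - 1).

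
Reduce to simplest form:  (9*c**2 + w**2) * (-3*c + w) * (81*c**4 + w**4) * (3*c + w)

-6561*c**8 + w**8

Pair the conjugate factors: (w+(3*c))(w-(3*c)) = -9*c**2 + w**2, then repeat with the next factor.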